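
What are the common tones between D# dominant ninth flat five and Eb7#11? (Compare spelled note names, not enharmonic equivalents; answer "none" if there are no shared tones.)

A

D# dominant ninth flat five = D#, F##, A, C#, E#.
Eb7#11 = Eb, G, Bb, Db, A.
Shared: A.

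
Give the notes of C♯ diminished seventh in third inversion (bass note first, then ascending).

Bb  C#  E  G

In root position, C♯ diminished seventh is C#–E–G–Bb.
Third inversion puts the seventh (Bb) in the bass.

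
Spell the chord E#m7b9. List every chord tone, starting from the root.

E#, G#, B#, D#, F#

E#m7b9 is a minor seventh flat nine built on E#.
root → E#
3rd (minor 3rd) → G#
5th (perfect 5th) → B#
7th (minor 7th) → D#
9th (minor 9th) → F#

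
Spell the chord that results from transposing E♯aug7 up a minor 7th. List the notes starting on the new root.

E# up a minor 7th → D#. New chord: D# augmented seventh.
Root: D#
Major 3rd (3rd): F##
Augmented 5th (5th): A##
Minor 7th (7th): C#

D#, F##, A##, C#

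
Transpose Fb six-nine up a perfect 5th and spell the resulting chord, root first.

A perfect 5th up from Fb is Cb, so the new chord is Cb six-nine.
Cb — root
Eb — major 3rd
Gb — perfect 5th
Ab — major 6th
Db — major 9th

Cb – Eb – Gb – Ab – Db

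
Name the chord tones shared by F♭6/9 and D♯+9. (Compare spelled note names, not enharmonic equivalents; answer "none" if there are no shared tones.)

none

F♭6/9: Fb Ab Cb Db Gb
D♯+9: D# F## A## C# E#
Common to both → none.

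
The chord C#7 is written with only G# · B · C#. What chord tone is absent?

C#7 = C#, E#, G#, B. The voicing lacks the 3rd (major 3rd), E#.

E#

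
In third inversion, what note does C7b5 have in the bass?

Bb

C7b5 = C–E–Gb–Bb. Third inversion → seventh in the bass = Bb.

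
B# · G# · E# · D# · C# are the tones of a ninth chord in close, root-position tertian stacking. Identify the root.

Arranged so that each adjacent pair is a third by letter name: C# – E# – G# – B# – D#.
The bottom of that stack, C#, is the root (this is C# major ninth).

C#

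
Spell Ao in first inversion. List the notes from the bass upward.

Ao = A–C–Eb; first inversion → third (C) lowest.

C, Eb, A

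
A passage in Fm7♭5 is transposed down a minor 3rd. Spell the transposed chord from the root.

Transposed root: F → D (minor 3rd down). So we spell D half-diminished seventh:
Root: D
Minor 3rd (3rd): F
Diminished 5th (5th): Ab
Minor 7th (7th): C

D, F, Ab, C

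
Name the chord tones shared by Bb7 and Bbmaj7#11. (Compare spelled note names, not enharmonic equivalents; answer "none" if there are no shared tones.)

Bb, D, F

Bb7 = Bb, D, F, Ab.
Bbmaj7#11 = Bb, D, F, A, E.
Shared: Bb, D, F.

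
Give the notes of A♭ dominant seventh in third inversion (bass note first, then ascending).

G-flat A-flat C E-flat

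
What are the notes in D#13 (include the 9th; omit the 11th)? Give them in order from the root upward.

D# – F## – A# – C# – E# – B#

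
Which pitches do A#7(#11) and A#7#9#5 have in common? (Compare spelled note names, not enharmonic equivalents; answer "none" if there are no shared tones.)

A#7(#11): A# C## E# G# D##
A#7#9#5: A# C## E## G# B##
Common to both → A#, C##, G#.

A#, C##, G#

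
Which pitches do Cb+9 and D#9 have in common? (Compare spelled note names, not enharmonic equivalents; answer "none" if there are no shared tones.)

Cb+9 = Cb, Eb, G, Bbb, Db.
D#9 = D#, F##, A#, C#, E#.
Shared: none.

none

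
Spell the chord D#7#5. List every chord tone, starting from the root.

D#  F##  A##  C#

D#7#5 is an augmented seventh built on D#.
- root: D#
- major 3rd: F##
- augmented 5th: A##
- minor 7th: C#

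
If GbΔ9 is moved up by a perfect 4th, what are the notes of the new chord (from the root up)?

Transposed root: Gb → Cb (perfect 4th up). So we spell Cb major ninth:
root → Cb
3rd (major 3rd) → Eb
5th (perfect 5th) → Gb
7th (major 7th) → Bb
9th (major 9th) → Db

Cb  Eb  Gb  Bb  Db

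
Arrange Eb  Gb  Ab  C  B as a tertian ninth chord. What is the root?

Stacking in thirds gives Ab – C – Eb – Gb – B, so Ab is the root — Ab dominant seventh sharp nine.

Ab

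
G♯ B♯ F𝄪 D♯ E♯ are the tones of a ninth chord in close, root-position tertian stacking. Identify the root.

E♯

Stacking in thirds gives E♯ – G♯ – B♯ – D♯ – F𝄪, so E♯ is the root — E♯ minor ninth.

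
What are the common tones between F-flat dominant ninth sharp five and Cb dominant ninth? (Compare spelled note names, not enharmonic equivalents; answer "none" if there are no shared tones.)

G-flat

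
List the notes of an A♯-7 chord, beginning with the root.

Root A#, quality minor seventh:
- root: A#
- minor 3rd: C#
- perfect 5th: E#
- minor 7th: G#

A# C# E# G#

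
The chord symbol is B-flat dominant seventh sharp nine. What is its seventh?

A♭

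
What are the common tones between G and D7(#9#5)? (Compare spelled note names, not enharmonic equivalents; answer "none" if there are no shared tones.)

D

G = G, B, D.
D7(#9#5) = D, F♯, A♯, C, E♯.
Shared: D.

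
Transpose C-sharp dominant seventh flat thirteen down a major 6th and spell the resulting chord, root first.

A major 6th down from C-sharp is E, so the new chord is E dominant seventh flat thirteen.
- root: E
- major 3rd: G-sharp
- perfect 5th: B
- minor 7th: D
- minor 13th: C

E, G-sharp, B, D, C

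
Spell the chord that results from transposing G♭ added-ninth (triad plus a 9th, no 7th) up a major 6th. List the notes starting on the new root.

G♭ up a major 6th → E♭. New chord: E♭ added-ninth.
Root: E♭
Major 3rd (3rd): G
Perfect 5th (5th): B♭
Major 9th (9th): F

E♭  G  B♭  F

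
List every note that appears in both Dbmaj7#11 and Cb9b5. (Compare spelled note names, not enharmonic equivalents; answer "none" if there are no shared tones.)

Db

Dbmaj7#11 = Db, F, Ab, C, G.
Cb9b5 = Cb, Eb, Gbb, Bbb, Db.
Shared: Db.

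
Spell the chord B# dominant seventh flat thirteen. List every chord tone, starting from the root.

B# dominant seventh flat thirteen is a dominant seventh flat thirteen built on B♯.
B♯ — root
D𝄪 — major 3rd
F𝄪 — perfect 5th
A♯ — minor 7th
G♯ — minor 13th

B♯, D𝄪, F𝄪, A♯, G♯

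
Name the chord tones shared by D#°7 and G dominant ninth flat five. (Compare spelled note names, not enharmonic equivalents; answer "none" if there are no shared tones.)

A

D#°7: D♯ F♯ A C
G dominant ninth flat five: G B D♭ F A
Common to both → A.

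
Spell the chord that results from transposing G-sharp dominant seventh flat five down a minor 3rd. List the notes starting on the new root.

E# G## B D#

G# down a minor 3rd → E#. New chord: E# dominant seventh flat five.
Root: E#
Major 3rd (3rd): G##
Diminished 5th (5th): B
Minor 7th (7th): D#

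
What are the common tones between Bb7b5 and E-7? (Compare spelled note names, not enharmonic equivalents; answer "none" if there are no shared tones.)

Bb7b5 = B♭, D, F♭, A♭.
E-7 = E, G, B, D.
Shared: D.

D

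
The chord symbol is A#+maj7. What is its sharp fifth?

E##

A#+maj7 is built on A#; its 5th is an augmented 5th above the root.
A fifth above A uses the letter E, and the augmented 5th above A# is E##.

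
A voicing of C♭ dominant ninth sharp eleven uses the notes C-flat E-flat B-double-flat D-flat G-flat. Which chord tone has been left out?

F

C♭ dominant ninth sharp eleven = C-flat, E-flat, G-flat, B-double-flat, D-flat, F. The voicing lacks the 11th (augmented 11th), F.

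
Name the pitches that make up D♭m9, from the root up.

Db Fb Ab Cb Eb

D♭m9: minor ninth on Db.
Db — root
Fb — minor 3rd
Ab — perfect 5th
Cb — minor 7th
Eb — major 9th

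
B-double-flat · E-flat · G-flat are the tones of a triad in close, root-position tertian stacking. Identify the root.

E-flat

Stacking in thirds gives E-flat – G-flat – B-double-flat, so E-flat is the root — E-flat diminished triad.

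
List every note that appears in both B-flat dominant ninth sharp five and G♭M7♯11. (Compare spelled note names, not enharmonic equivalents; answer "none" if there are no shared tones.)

B-flat dominant ninth sharp five = Bb, D, F#, Ab, C.
G♭M7♯11 = Gb, Bb, Db, F, C.
Shared: Bb, C.

Bb  C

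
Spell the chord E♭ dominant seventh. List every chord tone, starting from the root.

E-flat G B-flat D-flat

Root E-flat, quality dominant seventh:
E-flat — root
G — major 3rd
B-flat — perfect 5th
D-flat — minor 7th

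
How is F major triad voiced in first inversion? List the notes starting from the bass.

In root position, F major triad is F–A–C.
First inversion puts the third (A) in the bass.

A C F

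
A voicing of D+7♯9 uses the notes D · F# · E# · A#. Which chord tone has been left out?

C

The full D+7♯9 chord is D, F#, A#, C, E#.
Comparing with the voicing, the minor 7th (7th) — C — is absent.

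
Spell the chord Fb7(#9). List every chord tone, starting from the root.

Fb, Ab, Cb, Ebb, G

Fb7(#9) is a dominant seventh sharp nine built on Fb.
root → Fb
3rd (major 3rd) → Ab
5th (perfect 5th) → Cb
7th (minor 7th) → Ebb
9th (augmented 9th) → G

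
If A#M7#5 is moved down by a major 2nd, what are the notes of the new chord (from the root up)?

A# down a major 2nd → G#. New chord: G# augmented major seventh.
Root: G#
Major 3rd (3rd): B#
Augmented 5th (5th): D##
Major 7th (7th): F##

G# – B# – D## – F##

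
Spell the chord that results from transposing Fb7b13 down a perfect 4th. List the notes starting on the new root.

Cb  Eb  Gb  Bbb  Abb

A perfect 4th down from Fb is Cb, so the new chord is Cb dominant seventh flat thirteen.
root → Cb
3rd (major 3rd) → Eb
5th (perfect 5th) → Gb
7th (minor 7th) → Bbb
13th (minor 13th) → Abb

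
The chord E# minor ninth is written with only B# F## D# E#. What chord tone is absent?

E# minor ninth = E#, G#, B#, D#, F##. The voicing lacks the 3rd (minor 3rd), G#.

G#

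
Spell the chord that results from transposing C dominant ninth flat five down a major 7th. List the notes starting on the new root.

A major 7th down from C is Db, so the new chord is Db dominant ninth flat five.
Db — root
F — major 3rd
Abb — diminished 5th
Cb — minor 7th
Eb — major 9th

Db, F, Abb, Cb, Eb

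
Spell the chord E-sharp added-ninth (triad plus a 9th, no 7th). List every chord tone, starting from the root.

E-sharp added-ninth is an added-ninth built on E-sharp.
root → E-sharp
3rd (major 3rd) → G-double-sharp
5th (perfect 5th) → B-sharp
9th (major 9th) → F-double-sharp

E-sharp – G-double-sharp – B-sharp – F-double-sharp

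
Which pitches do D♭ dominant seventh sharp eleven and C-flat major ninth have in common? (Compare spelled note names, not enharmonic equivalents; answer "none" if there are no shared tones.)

D♭ dominant seventh sharp eleven = D-flat, F, A-flat, C-flat, G.
C-flat major ninth = C-flat, E-flat, G-flat, B-flat, D-flat.
Shared: D-flat, C-flat.

D-flat, C-flat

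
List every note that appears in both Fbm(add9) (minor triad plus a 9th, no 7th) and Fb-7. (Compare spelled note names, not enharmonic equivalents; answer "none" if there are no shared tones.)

Fbm(add9) = Fb, Abb, Cb, Gb.
Fb-7 = Fb, Abb, Cb, Ebb.
Shared: Fb, Abb, Cb.

Fb – Abb – Cb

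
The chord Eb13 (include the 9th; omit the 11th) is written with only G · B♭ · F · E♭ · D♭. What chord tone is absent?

C

Eb13 = E♭, G, B♭, D♭, F, C. The voicing lacks the 13th (major 13th), C.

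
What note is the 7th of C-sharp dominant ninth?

Root of C-sharp dominant ninth = C-sharp. The 7th is a minor 7th: C-sharp up a minor 7th → B.

B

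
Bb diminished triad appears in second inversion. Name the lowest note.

Fb

Bb diminished triad in root position is Bb–Db–Fb.
Second inversion places the fifth in the bass, which is Fb.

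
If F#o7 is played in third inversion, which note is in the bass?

F#o7 in root position is F#–A–C–Eb.
Third inversion places the seventh in the bass, which is Eb.

Eb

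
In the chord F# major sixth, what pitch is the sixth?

D-sharp

Root of F# major sixth = F-sharp. The 6th is a major 6th: F-sharp up a major 6th → D-sharp.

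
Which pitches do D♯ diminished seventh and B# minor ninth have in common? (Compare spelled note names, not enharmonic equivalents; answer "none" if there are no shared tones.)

D-sharp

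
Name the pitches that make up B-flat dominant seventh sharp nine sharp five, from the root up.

B♭, D, F♯, A♭, C♯

Root B♭, quality dominant seventh sharp nine sharp five:
root → B♭
3rd (major 3rd) → D
5th (augmented 5th) → F♯
7th (minor 7th) → A♭
9th (augmented 9th) → C♯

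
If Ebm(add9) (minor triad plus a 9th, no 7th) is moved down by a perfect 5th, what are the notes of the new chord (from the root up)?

Ab, Cb, Eb, Bb

Transposed root: Eb → Ab (perfect 5th down). So we spell Ab minor added-ninth:
Ab — root
Cb — minor 3rd
Eb — perfect 5th
Bb — major 9th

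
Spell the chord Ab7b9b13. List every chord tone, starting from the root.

A♭, C, E♭, G♭, B𝄫, F♭

Root A♭, quality dominant seventh flat nine flat thirteen:
Root: A♭
Major 3rd (3rd): C
Perfect 5th (5th): E♭
Minor 7th (7th): G♭
Minor 9th (9th): B𝄫
Minor 13th (13th): F♭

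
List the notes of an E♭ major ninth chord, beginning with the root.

E♭ major ninth: major ninth on E-flat.
Root: E-flat
Major 3rd (3rd): G
Perfect 5th (5th): B-flat
Major 7th (7th): D
Major 9th (9th): F

E-flat – G – B-flat – D – F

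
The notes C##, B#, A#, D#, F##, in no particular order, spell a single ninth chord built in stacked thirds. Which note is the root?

B#

Arranged so that each adjacent pair is a third by letter name: B# – D# – F## – A# – C##.
The bottom of that stack, B#, is the root (this is B# minor ninth).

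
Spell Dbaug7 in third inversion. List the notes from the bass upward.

C♭ D♭ F A

In root position, Dbaug7 is D♭–F–A–C♭.
Third inversion puts the seventh (C♭) in the bass.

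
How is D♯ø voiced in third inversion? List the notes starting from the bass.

In root position, D♯ø is D#–F#–A–C#.
Third inversion puts the seventh (C#) in the bass.

C#, D#, F#, A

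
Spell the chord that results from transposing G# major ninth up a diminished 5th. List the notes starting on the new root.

G# up a diminished 5th → D. New chord: D major ninth.
root → D
3rd (major 3rd) → F#
5th (perfect 5th) → A
7th (major 7th) → C#
9th (major 9th) → E

D F# A C# E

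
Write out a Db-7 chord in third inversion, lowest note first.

C♭, D♭, F♭, A♭

In root position, Db-7 is D♭–F♭–A♭–C♭.
Third inversion puts the seventh (C♭) in the bass.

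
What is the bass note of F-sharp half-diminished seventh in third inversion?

E

F-sharp half-diminished seventh in root position is F#–A–C–E.
Third inversion places the seventh in the bass, which is E.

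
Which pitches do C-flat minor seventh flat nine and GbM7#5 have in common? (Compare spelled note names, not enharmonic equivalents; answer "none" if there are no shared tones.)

C-flat minor seventh flat nine: Cb Ebb Gb Bbb Dbb
GbM7#5: Gb Bb D F
Common to both → Gb.

Gb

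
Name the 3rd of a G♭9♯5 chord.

Bb

Root of G♭9♯5 = Gb. The 3rd is a major 3rd: Gb up a major 3rd → Bb.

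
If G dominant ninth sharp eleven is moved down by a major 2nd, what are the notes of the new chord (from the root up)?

G down a major 2nd → F. New chord: F dominant ninth sharp eleven.
root → F
3rd (major 3rd) → A
5th (perfect 5th) → C
7th (minor 7th) → Eb
9th (major 9th) → G
11th (augmented 11th) → B

F, A, C, Eb, G, B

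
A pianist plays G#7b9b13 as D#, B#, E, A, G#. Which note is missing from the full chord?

F#

G#7b9b13 = G#, B#, D#, F#, A, E. The voicing lacks the 7th (minor 7th), F#.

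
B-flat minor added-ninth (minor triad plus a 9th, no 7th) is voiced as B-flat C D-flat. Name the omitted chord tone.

F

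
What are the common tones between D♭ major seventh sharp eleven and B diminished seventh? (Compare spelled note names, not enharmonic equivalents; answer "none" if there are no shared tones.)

F, A-flat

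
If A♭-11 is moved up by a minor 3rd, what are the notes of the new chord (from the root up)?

A minor 3rd up from Ab is Cb, so the new chord is Cb minor eleventh.
Cb — root
Ebb — minor 3rd
Gb — perfect 5th
Bbb — minor 7th
Db — major 9th
Fb — perfect 11th

Cb  Ebb  Gb  Bbb  Db  Fb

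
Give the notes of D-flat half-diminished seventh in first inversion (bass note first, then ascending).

Fb, Abb, Cb, Db

D-flat half-diminished seventh = Db–Fb–Abb–Cb; first inversion → third (Fb) lowest.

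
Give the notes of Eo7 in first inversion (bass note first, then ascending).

G, B♭, D♭, E

In root position, Eo7 is E–G–B♭–D♭.
First inversion puts the third (G) in the bass.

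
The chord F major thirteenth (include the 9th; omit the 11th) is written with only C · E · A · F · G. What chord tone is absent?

The full F major thirteenth chord is F, A, C, E, G, D.
Comparing with the voicing, the major 13th (13th) — D — is absent.

D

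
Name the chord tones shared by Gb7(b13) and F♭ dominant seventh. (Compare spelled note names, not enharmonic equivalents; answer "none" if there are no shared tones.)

F♭ – E𝄫

Gb7(b13): G♭ B♭ D♭ F♭ E𝄫
F♭ dominant seventh: F♭ A♭ C♭ E𝄫
Common to both → F♭, E𝄫.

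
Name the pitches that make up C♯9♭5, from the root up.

C♯ E♯ G B D♯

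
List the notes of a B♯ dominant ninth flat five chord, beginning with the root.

Root B-sharp, quality dominant ninth flat five:
Root: B-sharp
Major 3rd (3rd): D-double-sharp
Diminished 5th (5th): F-sharp
Minor 7th (7th): A-sharp
Major 9th (9th): C-double-sharp

B-sharp, D-double-sharp, F-sharp, A-sharp, C-double-sharp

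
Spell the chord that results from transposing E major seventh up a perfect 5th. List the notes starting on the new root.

B – D# – F# – A#

A perfect 5th up from E is B, so the new chord is B major seventh.
Root: B
Major 3rd (3rd): D#
Perfect 5th (5th): F#
Major 7th (7th): A#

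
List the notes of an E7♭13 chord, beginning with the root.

E7♭13: dominant seventh flat thirteen on E.
Root: E
Major 3rd (3rd): G#
Perfect 5th (5th): B
Minor 7th (7th): D
Minor 13th (13th): C

E, G#, B, D, C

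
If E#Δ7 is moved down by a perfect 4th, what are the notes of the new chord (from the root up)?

B# D## F## A##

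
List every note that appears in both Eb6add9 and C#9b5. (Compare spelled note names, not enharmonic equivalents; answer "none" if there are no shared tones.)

G

Eb6add9: Eb G Bb C F
C#9b5: C# E# G B D#
Common to both → G.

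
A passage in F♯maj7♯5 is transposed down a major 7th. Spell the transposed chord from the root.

G, B, D#, F#

A major 7th down from F# is G, so the new chord is G augmented major seventh.
- root: G
- major 3rd: B
- augmented 5th: D#
- major 7th: F#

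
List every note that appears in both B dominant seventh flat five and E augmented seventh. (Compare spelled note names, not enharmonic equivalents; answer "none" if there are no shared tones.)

B dominant seventh flat five = B, D-sharp, F, A.
E augmented seventh = E, G-sharp, B-sharp, D.
Shared: none.

none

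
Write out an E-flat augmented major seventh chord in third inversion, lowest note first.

In root position, E-flat augmented major seventh is Eb–G–B–D.
Third inversion puts the seventh (D) in the bass.

D Eb G B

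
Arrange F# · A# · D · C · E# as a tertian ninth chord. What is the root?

Arranged so that each adjacent pair is a third by letter name: D – F# – A# – C – E#.
The bottom of that stack, D, is the root (this is D dominant seventh sharp nine sharp five).

D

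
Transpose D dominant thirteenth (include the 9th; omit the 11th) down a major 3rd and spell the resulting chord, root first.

B-flat  D  F  A-flat  C  G

A major 3rd down from D is B-flat, so the new chord is B-flat dominant thirteenth.
- root: B-flat
- major 3rd: D
- perfect 5th: F
- minor 7th: A-flat
- major 9th: C
- major 13th: G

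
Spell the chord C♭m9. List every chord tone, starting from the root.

C♭m9: minor ninth on Cb.
Cb — root
Ebb — minor 3rd
Gb — perfect 5th
Bbb — minor 7th
Db — major 9th

Cb, Ebb, Gb, Bbb, Db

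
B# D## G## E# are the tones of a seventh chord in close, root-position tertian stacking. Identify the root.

E#

Stacking in thirds gives E# – G## – B# – D##, so E# is the root — E# major seventh.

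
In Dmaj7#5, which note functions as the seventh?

C#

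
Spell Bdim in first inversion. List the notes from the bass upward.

D  F  B

In root position, Bdim is B–D–F.
First inversion puts the third (D) in the bass.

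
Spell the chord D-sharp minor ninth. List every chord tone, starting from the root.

Root D#, quality minor ninth:
root → D#
3rd (minor 3rd) → F#
5th (perfect 5th) → A#
7th (minor 7th) → C#
9th (major 9th) → E#

D#, F#, A#, C#, E#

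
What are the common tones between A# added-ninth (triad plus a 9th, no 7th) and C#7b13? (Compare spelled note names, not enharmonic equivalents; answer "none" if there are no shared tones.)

A# added-ninth = A#, C##, E#, B#.
C#7b13 = C#, E#, G#, B, A.
Shared: E#.

E#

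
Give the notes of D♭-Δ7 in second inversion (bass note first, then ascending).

Ab, C, Db, Fb

D♭-Δ7 = Db–Fb–Ab–C; second inversion → fifth (Ab) lowest.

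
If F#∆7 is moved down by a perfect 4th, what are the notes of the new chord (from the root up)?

C#, E#, G#, B#

Transposed root: F# → C# (perfect 4th down). So we spell C# major seventh:
root → C#
3rd (major 3rd) → E#
5th (perfect 5th) → G#
7th (major 7th) → B#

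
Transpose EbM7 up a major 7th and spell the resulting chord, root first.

Transposed root: Eb → D (major 7th up). So we spell D major seventh:
D — root
F# — major 3rd
A — perfect 5th
C# — major 7th

D F# A C#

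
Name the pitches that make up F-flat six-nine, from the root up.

F-flat six-nine: six-nine on Fb.
Root: Fb
Major 3rd (3rd): Ab
Perfect 5th (5th): Cb
Major 6th (6th): Db
Major 9th (9th): Gb

Fb – Ab – Cb – Db – Gb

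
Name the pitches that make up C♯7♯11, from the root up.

C♯7♯11 is a dominant seventh sharp eleven built on C#.
Root: C#
Major 3rd (3rd): E#
Perfect 5th (5th): G#
Minor 7th (7th): B
Augmented 11th (11th): F##

C#, E#, G#, B, F##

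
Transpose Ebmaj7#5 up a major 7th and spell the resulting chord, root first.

D, F#, A#, C#

A major 7th up from Eb is D, so the new chord is D augmented major seventh.
- root: D
- major 3rd: F#
- augmented 5th: A#
- major 7th: C#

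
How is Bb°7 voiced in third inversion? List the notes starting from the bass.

In root position, Bb°7 is Bb–Db–Fb–Abb.
Third inversion puts the seventh (Abb) in the bass.

Abb, Bb, Db, Fb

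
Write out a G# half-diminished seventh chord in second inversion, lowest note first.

D F-sharp G-sharp B

In root position, G# half-diminished seventh is G-sharp–B–D–F-sharp.
Second inversion puts the fifth (D) in the bass.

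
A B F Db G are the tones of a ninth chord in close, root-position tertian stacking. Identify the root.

Stacking in thirds gives G – B – Db – F – A, so G is the root — G dominant ninth flat five.

G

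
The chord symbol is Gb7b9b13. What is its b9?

Abb

Gb7b9b13 is built on Gb; its 9th is a minor 9th above the root.
A second above G uses the letter A, and the minor 9th above Gb is Abb.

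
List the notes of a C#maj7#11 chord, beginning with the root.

C# E# G# B# F##

Root C#, quality major seventh sharp eleven:
Root: C#
Major 3rd (3rd): E#
Perfect 5th (5th): G#
Major 7th (7th): B#
Augmented 11th (11th): F##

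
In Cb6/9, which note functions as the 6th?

Ab

Root of Cb6/9 = Cb. The 6th is a major 6th: Cb up a major 6th → Ab.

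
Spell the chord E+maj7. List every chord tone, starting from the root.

E G# B# D#

E+maj7 is an augmented major seventh built on E.
E — root
G# — major 3rd
B# — augmented 5th
D# — major 7th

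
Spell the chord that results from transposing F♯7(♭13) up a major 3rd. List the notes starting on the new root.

Transposed root: F# → A# (major 3rd up). So we spell A# dominant seventh flat thirteen:
- root: A#
- major 3rd: C##
- perfect 5th: E#
- minor 7th: G#
- minor 13th: F#

A#, C##, E#, G#, F#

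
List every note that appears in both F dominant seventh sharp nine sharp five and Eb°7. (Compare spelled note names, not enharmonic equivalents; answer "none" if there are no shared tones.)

Eb

F dominant seventh sharp nine sharp five = F, A, C#, Eb, G#.
Eb°7 = Eb, Gb, Bbb, Dbb.
Shared: Eb.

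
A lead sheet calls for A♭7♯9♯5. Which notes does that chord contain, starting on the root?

A♭, C, E, G♭, B

A♭7♯9♯5 is a dominant seventh sharp nine sharp five built on A♭.
A♭ — root
C — major 3rd
E — augmented 5th
G♭ — minor 7th
B — augmented 9th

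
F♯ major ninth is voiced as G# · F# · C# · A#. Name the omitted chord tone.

F♯ major ninth = F#, A#, C#, E#, G#. The voicing lacks the 7th (major 7th), E#.

E#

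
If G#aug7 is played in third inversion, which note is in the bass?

G#aug7 in root position is G#–B#–D##–F#.
Third inversion places the seventh in the bass, which is F#.

F#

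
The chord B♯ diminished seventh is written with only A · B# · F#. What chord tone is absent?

D#

B♯ diminished seventh = B#, D#, F#, A. The voicing lacks the 3rd (minor 3rd), D#.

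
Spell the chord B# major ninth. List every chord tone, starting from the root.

B#, D##, F##, A##, C##

B# major ninth: major ninth on B#.
B# — root
D## — major 3rd
F## — perfect 5th
A## — major 7th
C## — major 9th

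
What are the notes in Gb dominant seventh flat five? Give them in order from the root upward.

Gb dominant seventh flat five: dominant seventh flat five on G♭.
root → G♭
3rd (major 3rd) → B♭
5th (diminished 5th) → D𝄫
7th (minor 7th) → F♭

G♭  B♭  D𝄫  F♭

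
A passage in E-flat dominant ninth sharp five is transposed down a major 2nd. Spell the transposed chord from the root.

Db, F, A, Cb, Eb

Eb down a major 2nd → Db. New chord: Db dominant ninth sharp five.
Db — root
F — major 3rd
A — augmented 5th
Cb — minor 7th
Eb — major 9th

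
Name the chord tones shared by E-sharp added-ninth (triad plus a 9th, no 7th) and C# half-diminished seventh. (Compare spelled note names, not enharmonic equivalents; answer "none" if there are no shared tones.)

E-sharp added-ninth: E-sharp G-double-sharp B-sharp F-double-sharp
C# half-diminished seventh: C-sharp E G B
Common to both → none.

none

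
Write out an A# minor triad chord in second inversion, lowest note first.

E-sharp, A-sharp, C-sharp

In root position, A# minor triad is A-sharp–C-sharp–E-sharp.
Second inversion puts the fifth (E-sharp) in the bass.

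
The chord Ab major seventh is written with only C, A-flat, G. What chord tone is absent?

Ab major seventh = A-flat, C, E-flat, G. The voicing lacks the 5th (perfect 5th), E-flat.

E-flat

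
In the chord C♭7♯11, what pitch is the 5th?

Gb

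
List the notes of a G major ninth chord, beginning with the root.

G, B, D, F♯, A

G major ninth: major ninth on G.
G — root
B — major 3rd
D — perfect 5th
F♯ — major 7th
A — major 9th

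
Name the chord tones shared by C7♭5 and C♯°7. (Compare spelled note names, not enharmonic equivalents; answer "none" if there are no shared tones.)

C7♭5: C E Gb Bb
C♯°7: C# E G Bb
Common to both → E, Bb.

E, Bb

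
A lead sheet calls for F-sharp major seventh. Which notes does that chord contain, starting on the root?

F-sharp, A-sharp, C-sharp, E-sharp

F-sharp major seventh is a major seventh built on F-sharp.
- root: F-sharp
- major 3rd: A-sharp
- perfect 5th: C-sharp
- major 7th: E-sharp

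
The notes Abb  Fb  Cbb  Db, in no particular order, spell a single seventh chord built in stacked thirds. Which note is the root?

Db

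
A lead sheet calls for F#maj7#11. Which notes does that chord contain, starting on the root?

F#maj7#11: major seventh sharp eleven on F#.
Root: F#
Major 3rd (3rd): A#
Perfect 5th (5th): C#
Major 7th (7th): E#
Augmented 11th (11th): B#

F#  A#  C#  E#  B#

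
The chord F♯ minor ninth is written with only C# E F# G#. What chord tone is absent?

A

The full F♯ minor ninth chord is F#, A, C#, E, G#.
Comparing with the voicing, the minor 3rd (3rd) — A — is absent.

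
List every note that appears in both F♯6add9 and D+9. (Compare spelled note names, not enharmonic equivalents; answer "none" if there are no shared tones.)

F♯6add9: F# A# C# D# G#
D+9: D F# A# C E
Common to both → F#, A#.

F# – A#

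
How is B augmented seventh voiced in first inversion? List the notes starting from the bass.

In root position, B augmented seventh is B–D-sharp–F-double-sharp–A.
First inversion puts the third (D-sharp) in the bass.

D-sharp, F-double-sharp, A, B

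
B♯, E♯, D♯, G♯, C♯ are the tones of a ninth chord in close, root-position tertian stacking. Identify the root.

C♯

Stacking in thirds gives C♯ – E♯ – G♯ – B♯ – D♯, so C♯ is the root — C♯ major ninth.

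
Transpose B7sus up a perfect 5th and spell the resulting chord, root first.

B up a perfect 5th → F♯. New chord: F♯ dominant seventh suspended fourth.
Root: F♯
Perfect 4th (4th): B
Perfect 5th (5th): C♯
Minor 7th (7th): E

F♯ B C♯ E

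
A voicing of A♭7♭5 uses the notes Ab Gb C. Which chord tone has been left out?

A♭7♭5 = Ab, C, Ebb, Gb. The voicing lacks the 5th (diminished 5th), Ebb.

Ebb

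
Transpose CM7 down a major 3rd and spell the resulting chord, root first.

Ab, C, Eb, G

A major 3rd down from C is Ab, so the new chord is Ab major seventh.
root → Ab
3rd (major 3rd) → C
5th (perfect 5th) → Eb
7th (major 7th) → G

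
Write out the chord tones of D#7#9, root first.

D# – F## – A# – C# – E##

D#7#9: dominant seventh sharp nine on D#.
- root: D#
- major 3rd: F##
- perfect 5th: A#
- minor 7th: C#
- augmented 9th: E##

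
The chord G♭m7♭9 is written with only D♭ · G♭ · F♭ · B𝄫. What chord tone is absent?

A𝄫

G♭m7♭9 = G♭, B𝄫, D♭, F♭, A𝄫. The voicing lacks the 9th (minor 9th), A𝄫.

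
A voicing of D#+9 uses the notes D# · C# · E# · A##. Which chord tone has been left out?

The full D#+9 chord is D#, F##, A##, C#, E#.
Comparing with the voicing, the major 3rd (3rd) — F## — is absent.

F##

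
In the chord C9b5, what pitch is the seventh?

Root of C9b5 = C. The 7th is a minor 7th: C up a minor 7th → Bb.

Bb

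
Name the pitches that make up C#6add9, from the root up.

C#6add9: six-nine on C#.
C# — root
E# — major 3rd
G# — perfect 5th
A# — major 6th
D# — major 9th

C# – E# – G# – A# – D#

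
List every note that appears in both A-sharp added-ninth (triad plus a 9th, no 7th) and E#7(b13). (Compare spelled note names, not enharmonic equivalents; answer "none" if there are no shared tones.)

E# – B#

A-sharp added-ninth = A#, C##, E#, B#.
E#7(b13) = E#, G##, B#, D#, C#.
Shared: E#, B#.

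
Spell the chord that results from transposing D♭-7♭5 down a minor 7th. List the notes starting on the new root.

Eb, Gb, Bbb, Db

Db down a minor 7th → Eb. New chord: Eb half-diminished seventh.
Root: Eb
Minor 3rd (3rd): Gb
Diminished 5th (5th): Bbb
Minor 7th (7th): Db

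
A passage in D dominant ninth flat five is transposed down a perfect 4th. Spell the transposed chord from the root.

A C# Eb G B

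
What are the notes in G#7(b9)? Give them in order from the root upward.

Root G♯, quality dominant seventh flat nine:
Root: G♯
Major 3rd (3rd): B♯
Perfect 5th (5th): D♯
Minor 7th (7th): F♯
Minor 9th (9th): A

G♯  B♯  D♯  F♯  A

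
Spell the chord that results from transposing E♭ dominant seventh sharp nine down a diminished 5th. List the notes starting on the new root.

A, C-sharp, E, G, B-sharp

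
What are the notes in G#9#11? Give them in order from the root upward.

G#, B#, D#, F#, A#, C##

Root G#, quality dominant ninth sharp eleven:
- root: G#
- major 3rd: B#
- perfect 5th: D#
- minor 7th: F#
- major 9th: A#
- augmented 11th: C##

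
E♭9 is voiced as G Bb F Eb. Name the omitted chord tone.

Db

The full E♭9 chord is Eb, G, Bb, Db, F.
Comparing with the voicing, the minor 7th (7th) — Db — is absent.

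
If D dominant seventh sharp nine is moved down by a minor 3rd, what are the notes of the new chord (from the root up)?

Transposed root: D → B (minor 3rd down). So we spell B dominant seventh sharp nine:
Root: B
Major 3rd (3rd): D-sharp
Perfect 5th (5th): F-sharp
Minor 7th (7th): A
Augmented 9th (9th): C-double-sharp

B – D-sharp – F-sharp – A – C-double-sharp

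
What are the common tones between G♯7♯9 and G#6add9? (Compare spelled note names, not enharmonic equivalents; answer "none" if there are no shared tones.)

G#, B#, D#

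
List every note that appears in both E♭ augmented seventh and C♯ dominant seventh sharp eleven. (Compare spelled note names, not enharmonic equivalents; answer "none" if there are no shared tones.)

B

E♭ augmented seventh: Eb G B Db
C♯ dominant seventh sharp eleven: C# E# G# B F##
Common to both → B.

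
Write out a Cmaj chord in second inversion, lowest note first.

G, C, E

Cmaj = C–E–G; second inversion → fifth (G) lowest.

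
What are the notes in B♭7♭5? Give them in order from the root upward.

B♭7♭5 is a dominant seventh flat five built on Bb.
Root: Bb
Major 3rd (3rd): D
Diminished 5th (5th): Fb
Minor 7th (7th): Ab

Bb – D – Fb – Ab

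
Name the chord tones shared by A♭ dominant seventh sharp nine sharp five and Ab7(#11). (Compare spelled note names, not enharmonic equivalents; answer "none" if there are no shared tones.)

A♭ dominant seventh sharp nine sharp five: Ab C E Gb B
Ab7(#11): Ab C Eb Gb D
Common to both → Ab, C, Gb.

Ab, C, Gb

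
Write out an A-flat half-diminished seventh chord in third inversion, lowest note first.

G-flat A-flat C-flat E-double-flat

In root position, A-flat half-diminished seventh is A-flat–C-flat–E-double-flat–G-flat.
Third inversion puts the seventh (G-flat) in the bass.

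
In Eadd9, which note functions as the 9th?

Root of Eadd9 = E. The 9th is a major 9th: E up a major 9th → F#.

F#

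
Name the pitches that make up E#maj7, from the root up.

E# – G## – B# – D##

E#maj7: major seventh on E#.
Root: E#
Major 3rd (3rd): G##
Perfect 5th (5th): B#
Major 7th (7th): D##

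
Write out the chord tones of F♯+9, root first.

F#  A#  C##  E  G#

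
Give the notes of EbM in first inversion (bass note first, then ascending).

EbM = Eb–G–Bb; first inversion → third (G) lowest.

G, Bb, Eb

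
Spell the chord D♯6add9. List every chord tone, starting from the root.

D♯6add9: six-nine on D#.
D# — root
F## — major 3rd
A# — perfect 5th
B# — major 6th
E# — major 9th

D# F## A# B# E#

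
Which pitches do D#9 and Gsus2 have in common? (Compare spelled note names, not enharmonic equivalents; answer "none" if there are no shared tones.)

D#9 = D#, F##, A#, C#, E#.
Gsus2 = G, A, D.
Shared: none.

none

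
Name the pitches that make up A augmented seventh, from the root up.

A C-sharp E-sharp G

Root A, quality augmented seventh:
- root: A
- major 3rd: C-sharp
- augmented 5th: E-sharp
- minor 7th: G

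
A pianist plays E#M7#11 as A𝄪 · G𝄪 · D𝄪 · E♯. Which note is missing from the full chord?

E#M7#11 = E♯, G𝄪, B♯, D𝄪, A𝄪. The voicing lacks the 5th (perfect 5th), B♯.

B♯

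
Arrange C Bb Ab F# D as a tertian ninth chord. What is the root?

Stacking in thirds gives Bb – D – F# – Ab – C, so Bb is the root — Bb dominant ninth sharp five.

Bb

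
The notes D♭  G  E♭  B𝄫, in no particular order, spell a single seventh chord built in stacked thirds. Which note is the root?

E♭

Stacking in thirds gives E♭ – G – B𝄫 – D♭, so E♭ is the root — E♭ dominant seventh flat five.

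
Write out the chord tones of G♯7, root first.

G# – B# – D# – F#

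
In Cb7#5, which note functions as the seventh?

Cb7#5 is built on Cb; its 7th is a minor 7th above the root.
A seventh above C uses the letter B, and the minor 7th above Cb is Bbb.

Bbb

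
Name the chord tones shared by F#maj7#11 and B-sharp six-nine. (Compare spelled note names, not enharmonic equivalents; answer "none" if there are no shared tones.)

B♯

F#maj7#11: F♯ A♯ C♯ E♯ B♯
B-sharp six-nine: B♯ D𝄪 F𝄪 G𝄪 C𝄪
Common to both → B♯.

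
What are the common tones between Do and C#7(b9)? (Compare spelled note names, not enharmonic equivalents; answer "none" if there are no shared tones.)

D

Do = D, F, Ab.
C#7(b9) = C#, E#, G#, B, D.
Shared: D.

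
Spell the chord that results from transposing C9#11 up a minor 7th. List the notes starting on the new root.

B♭ D F A♭ C E

Transposed root: C → B♭ (minor 7th up). So we spell B♭ dominant ninth sharp eleven:
B♭ — root
D — major 3rd
F — perfect 5th
A♭ — minor 7th
C — major 9th
E — augmented 11th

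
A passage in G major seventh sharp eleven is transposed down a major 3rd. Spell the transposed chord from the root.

Eb  G  Bb  D  A

Transposed root: G → Eb (major 3rd down). So we spell Eb major seventh sharp eleven:
- root: Eb
- major 3rd: G
- perfect 5th: Bb
- major 7th: D
- augmented 11th: A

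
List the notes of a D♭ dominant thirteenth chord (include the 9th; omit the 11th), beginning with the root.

Db, F, Ab, Cb, Eb, Bb

D♭ dominant thirteenth is a dominant thirteenth built on Db.
root → Db
3rd (major 3rd) → F
5th (perfect 5th) → Ab
7th (minor 7th) → Cb
9th (major 9th) → Eb
13th (major 13th) → Bb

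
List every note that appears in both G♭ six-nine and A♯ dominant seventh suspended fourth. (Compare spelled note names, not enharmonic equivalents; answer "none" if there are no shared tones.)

none

G♭ six-nine = G-flat, B-flat, D-flat, E-flat, A-flat.
A♯ dominant seventh suspended fourth = A-sharp, D-sharp, E-sharp, G-sharp.
Shared: none.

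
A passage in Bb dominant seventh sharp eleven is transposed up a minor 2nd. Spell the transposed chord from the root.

A minor 2nd up from Bb is Cb, so the new chord is Cb dominant seventh sharp eleven.
- root: Cb
- major 3rd: Eb
- perfect 5th: Gb
- minor 7th: Bbb
- augmented 11th: F

Cb, Eb, Gb, Bbb, F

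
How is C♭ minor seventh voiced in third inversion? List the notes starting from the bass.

B𝄫, C♭, E𝄫, G♭

In root position, C♭ minor seventh is C♭–E𝄫–G♭–B𝄫.
Third inversion puts the seventh (B𝄫) in the bass.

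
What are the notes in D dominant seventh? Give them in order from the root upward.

D dominant seventh: dominant seventh on D.
Root: D
Major 3rd (3rd): F#
Perfect 5th (5th): A
Minor 7th (7th): C

D, F#, A, C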